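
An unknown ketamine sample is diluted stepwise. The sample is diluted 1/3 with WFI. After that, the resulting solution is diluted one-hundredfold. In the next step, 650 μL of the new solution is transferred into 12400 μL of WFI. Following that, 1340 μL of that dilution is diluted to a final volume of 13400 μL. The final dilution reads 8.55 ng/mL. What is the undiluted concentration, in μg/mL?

515 μg/mL

Overall dilution factor = 3 × 100 × 20.08 × 10 = 6.02 × 10⁴.
Original = 8.55 ng/mL × 6.02 × 10⁴ = 5.15 × 10⁵ ng/mL = 515 μg/mL.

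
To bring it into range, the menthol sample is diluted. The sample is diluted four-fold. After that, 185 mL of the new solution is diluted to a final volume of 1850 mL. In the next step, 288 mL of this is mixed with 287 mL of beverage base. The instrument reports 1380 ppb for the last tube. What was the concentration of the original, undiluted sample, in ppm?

110 ppm

Overall dilution factor = 4 × 10 × 1.997 = 79.9.
Original = 1380 ppb × 79.9 = 1.10 × 10⁵ ppb = 110 ppm.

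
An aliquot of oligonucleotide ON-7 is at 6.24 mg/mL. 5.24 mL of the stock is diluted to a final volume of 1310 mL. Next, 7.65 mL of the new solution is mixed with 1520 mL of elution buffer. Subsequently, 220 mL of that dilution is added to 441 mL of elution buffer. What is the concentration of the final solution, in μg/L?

41.6 μg/L

Overall dilution factor = 250 × 199.7 × 3.005 = 1.50 × 10⁵.
6.24 mg/mL / 1.50 × 10⁵ = 4.16 × 10⁻⁵ mg/mL = 41.6 μg/L.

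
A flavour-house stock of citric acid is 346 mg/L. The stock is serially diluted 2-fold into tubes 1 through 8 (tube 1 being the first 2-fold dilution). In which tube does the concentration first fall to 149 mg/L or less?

tube 2

Tube n has concentration 346 mg/L / 2ⁿ.
Need 2ⁿ ≥ 346 mg/L / 149 mg/L = 2.32, so n ≥ 1.22.
First such tube: n = 2.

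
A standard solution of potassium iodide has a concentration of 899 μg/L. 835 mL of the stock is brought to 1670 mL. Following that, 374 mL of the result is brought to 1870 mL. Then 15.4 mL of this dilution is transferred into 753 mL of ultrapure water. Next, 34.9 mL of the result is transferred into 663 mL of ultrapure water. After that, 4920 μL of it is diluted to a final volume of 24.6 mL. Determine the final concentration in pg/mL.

18.0 pg/mL

Overall dilution factor = 2 × 5 × 49.90 × 20.00 × 5 = 4.99 × 10⁴.
899 μg/L / 4.99 × 10⁴ = 0.0180 μg/L = 18.0 pg/mL.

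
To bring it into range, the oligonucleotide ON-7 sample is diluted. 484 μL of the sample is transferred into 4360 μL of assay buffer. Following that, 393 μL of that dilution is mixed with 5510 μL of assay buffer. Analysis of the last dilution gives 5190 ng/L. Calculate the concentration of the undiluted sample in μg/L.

780 μg/L

Overall dilution factor = 10.01 × 15.02 = 150.
Original = 5190 ng/L × 150 = 7.80 × 10⁵ ng/L = 780 μg/L.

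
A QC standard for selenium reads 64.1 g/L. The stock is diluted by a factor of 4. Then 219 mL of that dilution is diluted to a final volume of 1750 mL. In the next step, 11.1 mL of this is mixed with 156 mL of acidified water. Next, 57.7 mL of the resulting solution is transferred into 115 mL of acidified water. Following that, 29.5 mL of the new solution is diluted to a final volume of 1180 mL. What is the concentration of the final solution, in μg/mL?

Overall dilution factor = 4 × 7.991 × 15.05 × 2.993 × 40 = 5.76 × 10⁴.
64.1 g/L / 5.76 × 10⁴ = 1.11 × 10⁻³ g/L = 1.11 μg/mL.

1.11 μg/mL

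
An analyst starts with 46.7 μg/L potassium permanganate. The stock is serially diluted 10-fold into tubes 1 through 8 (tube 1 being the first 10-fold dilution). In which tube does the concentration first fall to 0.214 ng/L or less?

Tube n has concentration 46.7 μg/L / 10ⁿ.
Need 10ⁿ ≥ 46.7 μg/L / 0.214 ng/L = 2.18 × 10⁵, so n ≥ 5.34.
First such tube: n = 6.

tube 6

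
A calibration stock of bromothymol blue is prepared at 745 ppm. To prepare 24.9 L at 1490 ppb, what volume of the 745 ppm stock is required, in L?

1490 ppb = 1.49 ppm.
V₁ = C₂V₂/C₁ = 1.49 × 24.9 / 745 = 0.0498 L.

0.0498 L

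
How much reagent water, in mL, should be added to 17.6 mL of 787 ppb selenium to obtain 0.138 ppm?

82.8 mL

0.138 ppm = 138 ppb.
V₂ = C₁V₁/C₂ = 787 × 17.6 / 138 = 100 mL.
Diluent to add = V₂ − V₁ = 100 − 17.6 = 82.8 mL.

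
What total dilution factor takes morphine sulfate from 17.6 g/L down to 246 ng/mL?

Factor = C₀/C_target = 17.6 g/L / 246 ng/mL = 7.15 × 10⁴.

7.15 × 10⁴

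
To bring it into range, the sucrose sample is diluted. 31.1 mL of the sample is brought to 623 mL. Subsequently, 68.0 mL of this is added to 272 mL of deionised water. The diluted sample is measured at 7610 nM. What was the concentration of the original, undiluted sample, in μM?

762 μM

Overall dilution factor = 20.03 × 5 = 100.
Original = 7610 nM × 100 = 7.62 × 10⁵ nM = 762 μM.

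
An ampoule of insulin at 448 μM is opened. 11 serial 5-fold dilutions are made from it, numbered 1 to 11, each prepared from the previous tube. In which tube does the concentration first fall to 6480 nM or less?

Tube n has concentration 448 μM / 5ⁿ.
Need 5ⁿ ≥ 448 μM / 6480 nM = 69.1, so n ≥ 2.63.
First such tube: n = 3.

tube 3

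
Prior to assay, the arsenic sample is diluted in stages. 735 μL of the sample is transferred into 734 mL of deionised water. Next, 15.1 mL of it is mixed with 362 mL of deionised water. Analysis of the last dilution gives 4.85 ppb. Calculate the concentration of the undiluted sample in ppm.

Overall dilution factor = 999.6 × 24.97 = 2.50 × 10⁴.
Original = 4.85 ppb × 2.50 × 10⁴ = 1.21 × 10⁵ ppb = 121 ppm.

121 ppm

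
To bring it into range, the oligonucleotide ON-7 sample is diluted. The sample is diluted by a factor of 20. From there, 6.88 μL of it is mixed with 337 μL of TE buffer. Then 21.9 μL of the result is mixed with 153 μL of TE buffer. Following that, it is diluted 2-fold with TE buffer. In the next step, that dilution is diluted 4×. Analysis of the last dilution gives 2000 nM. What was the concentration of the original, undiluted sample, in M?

0.128 M

Overall dilution factor = 20 × 49.98 × 7.986 × 2 × 4 = 6.39 × 10⁴.
Original = 2000 nM × 6.39 × 10⁴ = 1.28 × 10⁸ nM = 0.128 M.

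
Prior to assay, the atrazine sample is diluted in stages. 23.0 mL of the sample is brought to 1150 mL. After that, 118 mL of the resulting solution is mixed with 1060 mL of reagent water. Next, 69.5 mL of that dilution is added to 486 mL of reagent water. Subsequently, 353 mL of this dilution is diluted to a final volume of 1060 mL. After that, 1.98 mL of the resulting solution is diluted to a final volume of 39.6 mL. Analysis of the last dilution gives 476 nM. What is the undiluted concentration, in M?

Overall dilution factor = 50 × 9.983 × 7.993 × 3.003 × 20 = 2.40 × 10⁵.
Original = 476 nM × 2.40 × 10⁵ = 1.14 × 10⁸ nM = 0.114 M.

0.114 M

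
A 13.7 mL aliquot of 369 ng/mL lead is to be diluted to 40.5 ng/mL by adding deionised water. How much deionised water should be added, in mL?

111 mL

V₂ = C₁V₁/C₂ = 369 × 13.7 / 40.5 = 125 mL.
Diluent to add = V₂ − V₁ = 125 − 13.7 = 111 mL.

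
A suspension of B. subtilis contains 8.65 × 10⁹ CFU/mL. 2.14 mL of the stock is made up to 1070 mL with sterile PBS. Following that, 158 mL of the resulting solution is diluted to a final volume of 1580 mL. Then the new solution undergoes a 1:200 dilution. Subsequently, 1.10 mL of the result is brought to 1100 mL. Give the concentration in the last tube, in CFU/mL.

8.65 CFU/mL

Overall dilution factor = 500 × 10 × 200 × 1000 = 1.00 × 10⁹.
8.65 × 10⁹ CFU/mL / 1.00 × 10⁹ = 8.65 CFU/mL.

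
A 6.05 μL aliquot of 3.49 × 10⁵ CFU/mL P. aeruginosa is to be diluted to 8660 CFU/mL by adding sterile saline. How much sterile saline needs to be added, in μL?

V₂ = C₁V₁/C₂ = 3.49 × 10⁵ × 6.05 / 8660 = 244 μL.
Diluent to add = V₂ − V₁ = 244 − 6.05 = 238 μL.

238 μL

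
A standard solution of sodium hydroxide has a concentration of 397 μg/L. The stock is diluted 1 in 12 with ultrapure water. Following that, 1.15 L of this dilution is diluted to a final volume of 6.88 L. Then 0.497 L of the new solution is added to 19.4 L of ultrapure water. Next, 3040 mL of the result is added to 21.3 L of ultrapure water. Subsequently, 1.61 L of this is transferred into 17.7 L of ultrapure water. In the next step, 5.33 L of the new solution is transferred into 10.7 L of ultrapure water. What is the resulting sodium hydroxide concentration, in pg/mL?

0.478 pg/mL

Overall dilution factor = 12 × 5.983 × 40.03 × 8.007 × 11.99 × 3.008 = 8.30 × 10⁵.
397 μg/L / 8.30 × 10⁵ = 4.78 × 10⁻⁴ μg/L = 0.478 pg/mL.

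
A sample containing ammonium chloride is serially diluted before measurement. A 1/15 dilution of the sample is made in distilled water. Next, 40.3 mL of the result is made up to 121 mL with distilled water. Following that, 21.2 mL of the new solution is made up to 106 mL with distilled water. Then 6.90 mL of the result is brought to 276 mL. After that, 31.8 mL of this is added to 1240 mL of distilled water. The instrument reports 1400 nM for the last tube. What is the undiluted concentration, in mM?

Overall dilution factor = 15 × 3.002 × 5 × 40 × 39.99 = 3.60 × 10⁵.
Original = 1400 nM × 3.60 × 10⁵ = 5.04 × 10⁸ nM = 504 mM.

504 mM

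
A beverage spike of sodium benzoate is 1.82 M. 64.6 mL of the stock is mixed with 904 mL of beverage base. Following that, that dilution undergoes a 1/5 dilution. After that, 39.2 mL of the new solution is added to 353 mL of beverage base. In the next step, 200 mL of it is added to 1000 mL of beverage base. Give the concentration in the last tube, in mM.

0.404 mM

Overall dilution factor = 14.99 × 5 × 10.01 × 6 = 4500.
1.82 M / 4500 = 4.04 × 10⁻⁴ M = 0.404 mM.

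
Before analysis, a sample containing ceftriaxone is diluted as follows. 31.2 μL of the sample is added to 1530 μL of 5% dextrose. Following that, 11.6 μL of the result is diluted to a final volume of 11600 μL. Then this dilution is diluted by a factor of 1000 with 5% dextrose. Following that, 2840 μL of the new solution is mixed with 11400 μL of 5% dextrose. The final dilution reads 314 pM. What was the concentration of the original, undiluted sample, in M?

0.0788 M

Overall dilution factor = 50.04 × 1000 × 1000 × 5.014 = 2.51 × 10⁸.
Original = 314 pM × 2.51 × 10⁸ = 7.88 × 10¹⁰ pM = 0.0788 M.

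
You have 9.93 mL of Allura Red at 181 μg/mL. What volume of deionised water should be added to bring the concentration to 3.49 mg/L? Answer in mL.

505 mL

3.49 mg/L = 3.49 μg/mL.
V₂ = C₁V₁/C₂ = 181 × 9.93 / 3.49 = 515 mL.
Diluent to add = V₂ − V₁ = 515 − 9.93 = 505 mL.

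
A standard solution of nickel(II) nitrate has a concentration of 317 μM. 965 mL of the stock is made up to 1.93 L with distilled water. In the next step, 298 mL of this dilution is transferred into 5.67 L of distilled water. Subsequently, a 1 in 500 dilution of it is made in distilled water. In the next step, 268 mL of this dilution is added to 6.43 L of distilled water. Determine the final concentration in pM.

633 pM

Overall dilution factor = 2 × 20.03 × 500 × 24.99 = 5.01 × 10⁵.
317 μM / 5.01 × 10⁵ = 6.33 × 10⁻⁴ μM = 633 pM.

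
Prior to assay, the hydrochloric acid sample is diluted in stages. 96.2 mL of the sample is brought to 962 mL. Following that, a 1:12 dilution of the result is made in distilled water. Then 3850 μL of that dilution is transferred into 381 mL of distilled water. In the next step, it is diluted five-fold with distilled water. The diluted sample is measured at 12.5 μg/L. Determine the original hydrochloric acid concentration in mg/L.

Overall dilution factor = 10 × 12 × 99.96 × 5 = 6.00 × 10⁴.
Original = 12.5 μg/L × 6.00 × 10⁴ = 7.50 × 10⁵ μg/L = 750 mg/L.

750 mg/L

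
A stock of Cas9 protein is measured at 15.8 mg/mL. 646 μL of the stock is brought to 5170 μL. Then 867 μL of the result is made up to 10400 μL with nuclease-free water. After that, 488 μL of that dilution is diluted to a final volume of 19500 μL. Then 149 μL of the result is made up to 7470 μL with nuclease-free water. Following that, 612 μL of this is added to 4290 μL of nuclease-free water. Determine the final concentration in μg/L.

10.3 μg/L

Overall dilution factor = 8.003 × 12.00 × 39.96 × 50.13 × 8.010 = 1.54 × 10⁶.
15.8 mg/mL / 1.54 × 10⁶ = 1.03 × 10⁻⁵ mg/mL = 10.3 μg/L.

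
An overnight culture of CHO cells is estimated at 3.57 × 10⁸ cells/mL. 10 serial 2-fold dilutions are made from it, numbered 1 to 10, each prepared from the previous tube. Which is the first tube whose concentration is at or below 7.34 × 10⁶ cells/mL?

tube 6

Tube n has concentration 3.57 × 10⁸ cells/mL / 2ⁿ.
Need 2ⁿ ≥ 3.57 × 10⁸ cells/mL / 7.34 × 10⁶ cells/mL = 48.6, so n ≥ 5.60.
First such tube: n = 6.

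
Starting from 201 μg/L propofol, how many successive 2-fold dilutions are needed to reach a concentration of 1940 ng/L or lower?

7

Need 2ⁿ ≥ 104, so n ≥ log(104)/log(2) = 6.69.
Minimum whole steps: n = 7.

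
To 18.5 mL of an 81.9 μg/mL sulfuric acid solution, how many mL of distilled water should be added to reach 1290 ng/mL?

1160 mL

1290 ng/mL = 1.29 μg/mL.
V₂ = C₁V₁/C₂ = 81.9 × 18.5 / 1.29 = 1175 mL.
Diluent to add = V₂ − V₁ = 1175 − 18.5 = 1160 mL.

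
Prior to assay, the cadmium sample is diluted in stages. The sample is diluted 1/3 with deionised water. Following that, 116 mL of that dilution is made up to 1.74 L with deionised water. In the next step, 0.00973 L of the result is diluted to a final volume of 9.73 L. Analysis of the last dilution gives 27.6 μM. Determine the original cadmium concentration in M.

1.24 M

Overall dilution factor = 3 × 15 × 1000 = 4.50 × 10⁴.
Original = 27.6 μM × 4.50 × 10⁴ = 1.24 × 10⁶ μM = 1.24 M.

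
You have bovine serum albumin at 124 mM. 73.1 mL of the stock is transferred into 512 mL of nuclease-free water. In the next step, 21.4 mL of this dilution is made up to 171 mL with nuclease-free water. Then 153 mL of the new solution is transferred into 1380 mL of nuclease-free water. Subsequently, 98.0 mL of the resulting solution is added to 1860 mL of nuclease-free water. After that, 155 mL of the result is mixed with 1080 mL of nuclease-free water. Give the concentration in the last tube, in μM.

Overall dilution factor = 8.004 × 7.991 × 10.02 × 19.98 × 7.968 = 1.02 × 10⁵.
124 mM / 1.02 × 10⁵ = 1.22 × 10⁻³ mM = 1.22 μM.

1.22 μM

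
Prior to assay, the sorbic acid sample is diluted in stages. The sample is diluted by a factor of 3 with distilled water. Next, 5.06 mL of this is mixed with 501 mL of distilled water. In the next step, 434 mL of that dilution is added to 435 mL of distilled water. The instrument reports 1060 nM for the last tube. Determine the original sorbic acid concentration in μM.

637 μM

Overall dilution factor = 3 × 100.0 × 2.002 = 601.
Original = 1060 nM × 601 = 6.37 × 10⁵ nM = 637 μM.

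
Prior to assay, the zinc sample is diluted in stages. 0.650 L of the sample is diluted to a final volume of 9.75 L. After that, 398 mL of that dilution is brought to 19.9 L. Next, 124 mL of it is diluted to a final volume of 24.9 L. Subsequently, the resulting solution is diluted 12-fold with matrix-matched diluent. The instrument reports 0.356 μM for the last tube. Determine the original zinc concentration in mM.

643 mM

Overall dilution factor = 15 × 50 × 200.8 × 12 = 1.81 × 10⁶.
Original = 0.356 μM × 1.81 × 10⁶ = 6.43 × 10⁵ μM = 643 mM.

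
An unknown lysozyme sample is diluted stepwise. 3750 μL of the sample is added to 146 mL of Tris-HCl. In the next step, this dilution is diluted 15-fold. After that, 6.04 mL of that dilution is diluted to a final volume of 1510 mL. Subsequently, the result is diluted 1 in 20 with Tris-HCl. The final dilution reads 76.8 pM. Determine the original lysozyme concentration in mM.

0.230 mM

Overall dilution factor = 39.93 × 15 × 250 × 20 = 3.00 × 10⁶.
Original = 76.8 pM × 3.00 × 10⁶ = 2.30 × 10⁸ pM = 0.230 mM.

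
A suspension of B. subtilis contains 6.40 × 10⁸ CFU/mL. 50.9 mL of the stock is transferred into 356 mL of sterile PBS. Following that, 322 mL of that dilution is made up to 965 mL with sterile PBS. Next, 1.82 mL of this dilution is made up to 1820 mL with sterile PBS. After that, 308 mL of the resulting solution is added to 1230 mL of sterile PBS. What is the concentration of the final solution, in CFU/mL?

Overall dilution factor = 7.994 × 2.997 × 1000 × 4.994 = 1.20 × 10⁵.
6.40 × 10⁸ CFU/mL / 1.20 × 10⁵ = 5350 CFU/mL.

5350 CFU/mL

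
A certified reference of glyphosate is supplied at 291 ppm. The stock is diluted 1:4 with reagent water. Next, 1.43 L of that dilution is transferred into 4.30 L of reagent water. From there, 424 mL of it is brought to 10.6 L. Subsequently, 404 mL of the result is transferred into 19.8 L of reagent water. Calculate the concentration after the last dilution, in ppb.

Overall dilution factor = 4 × 4.007 × 25 × 50.01 = 2.00 × 10⁴.
291 ppm / 2.00 × 10⁴ = 0.0145 ppm = 14.5 ppb.

14.5 ppb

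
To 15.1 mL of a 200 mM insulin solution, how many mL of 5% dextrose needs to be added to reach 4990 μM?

590 mL

4990 μM = 4.99 mM.
V₂ = C₁V₁/C₂ = 200 × 15.1 / 4.99 = 605 mL.
Diluent to add = V₂ − V₁ = 605 − 15.1 = 590 mL.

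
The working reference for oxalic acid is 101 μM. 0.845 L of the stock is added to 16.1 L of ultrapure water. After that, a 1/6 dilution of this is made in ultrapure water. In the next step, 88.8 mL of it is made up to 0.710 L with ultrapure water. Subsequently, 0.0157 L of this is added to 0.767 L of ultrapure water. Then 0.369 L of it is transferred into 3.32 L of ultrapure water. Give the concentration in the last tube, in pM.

Overall dilution factor = 20.05 × 6 × 7.995 × 49.85 × 9.997 = 4.79 × 10⁵.
101 μM / 4.79 × 10⁵ = 2.11 × 10⁻⁴ μM = 211 pM.

211 pM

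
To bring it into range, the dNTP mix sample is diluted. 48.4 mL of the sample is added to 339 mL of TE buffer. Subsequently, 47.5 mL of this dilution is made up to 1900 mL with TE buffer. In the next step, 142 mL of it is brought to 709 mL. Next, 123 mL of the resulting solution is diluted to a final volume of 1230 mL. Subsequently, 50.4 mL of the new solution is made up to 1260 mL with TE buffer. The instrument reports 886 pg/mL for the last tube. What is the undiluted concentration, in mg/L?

354 mg/L

Overall dilution factor = 8.004 × 40 × 4.993 × 10 × 25 = 4.00 × 10⁵.
Original = 886 pg/mL × 4.00 × 10⁵ = 3.54 × 10⁸ pg/mL = 354 mg/L.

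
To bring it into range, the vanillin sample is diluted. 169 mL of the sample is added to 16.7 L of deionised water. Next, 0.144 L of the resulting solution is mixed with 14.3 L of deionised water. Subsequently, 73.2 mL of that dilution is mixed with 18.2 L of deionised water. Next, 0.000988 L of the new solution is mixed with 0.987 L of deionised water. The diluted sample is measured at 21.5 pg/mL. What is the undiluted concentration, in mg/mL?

53.7 mg/mL

Overall dilution factor = 99.82 × 100.3 × 249.6 × 1000.0 = 2.50 × 10⁹.
Original = 21.5 pg/mL × 2.50 × 10⁹ = 5.37 × 10¹⁰ pg/mL = 53.7 mg/mL.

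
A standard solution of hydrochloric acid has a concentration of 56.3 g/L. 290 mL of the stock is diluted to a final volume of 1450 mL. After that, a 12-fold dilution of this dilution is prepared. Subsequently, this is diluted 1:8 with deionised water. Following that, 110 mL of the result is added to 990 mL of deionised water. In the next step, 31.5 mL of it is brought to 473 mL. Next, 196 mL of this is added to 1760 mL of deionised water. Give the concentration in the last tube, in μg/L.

Overall dilution factor = 5 × 12 × 8 × 10 × 15.02 × 9.980 = 7.19 × 10⁵.
56.3 g/L / 7.19 × 10⁵ = 7.83 × 10⁻⁵ g/L = 78.3 μg/L.

78.3 μg/L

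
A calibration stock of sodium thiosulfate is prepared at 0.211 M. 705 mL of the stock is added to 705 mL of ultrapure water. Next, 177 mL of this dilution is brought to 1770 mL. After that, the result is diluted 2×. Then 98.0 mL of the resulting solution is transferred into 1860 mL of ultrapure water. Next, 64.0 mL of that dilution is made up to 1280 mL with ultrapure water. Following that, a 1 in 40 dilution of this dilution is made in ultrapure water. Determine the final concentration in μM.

Overall dilution factor = 2 × 10 × 2 × 19.98 × 20 × 40 = 6.39 × 10⁵.
0.211 M / 6.39 × 10⁵ = 3.30 × 10⁻⁷ M = 0.330 μM.

0.330 μM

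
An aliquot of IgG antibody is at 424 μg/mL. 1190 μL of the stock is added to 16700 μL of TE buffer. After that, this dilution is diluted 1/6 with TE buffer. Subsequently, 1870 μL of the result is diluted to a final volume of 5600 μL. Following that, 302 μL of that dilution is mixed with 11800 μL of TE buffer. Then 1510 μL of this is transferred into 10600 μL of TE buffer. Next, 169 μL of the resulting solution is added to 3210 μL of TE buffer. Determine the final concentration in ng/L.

244 ng/L

Overall dilution factor = 15.03 × 6 × 2.995 × 40.07 × 8.020 × 19.99 = 1.74 × 10⁶.
424 μg/mL / 1.74 × 10⁶ = 2.44 × 10⁻⁴ μg/mL = 244 ng/L.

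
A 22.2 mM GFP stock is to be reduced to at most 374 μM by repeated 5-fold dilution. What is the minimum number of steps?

3

Need 5ⁿ ≥ 59.4, so n ≥ log(59.4)/log(5) = 2.54.
Minimum whole steps: n = 3.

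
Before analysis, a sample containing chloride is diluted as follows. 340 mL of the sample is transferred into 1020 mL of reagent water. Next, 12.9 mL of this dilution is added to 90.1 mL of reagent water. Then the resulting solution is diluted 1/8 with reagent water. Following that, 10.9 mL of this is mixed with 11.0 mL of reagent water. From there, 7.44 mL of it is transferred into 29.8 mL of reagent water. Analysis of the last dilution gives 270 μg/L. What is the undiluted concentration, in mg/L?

Overall dilution factor = 4 × 7.984 × 8 × 2.009 × 5.005 = 2570.
Original = 270 μg/L × 2570 = 6.94 × 10⁵ μg/L = 694 mg/L.

694 mg/L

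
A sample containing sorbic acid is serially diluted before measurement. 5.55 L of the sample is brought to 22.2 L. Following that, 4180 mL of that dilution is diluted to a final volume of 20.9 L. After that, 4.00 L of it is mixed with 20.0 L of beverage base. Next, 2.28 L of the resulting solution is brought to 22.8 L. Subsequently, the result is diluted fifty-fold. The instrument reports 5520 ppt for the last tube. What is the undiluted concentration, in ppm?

331 ppm

Overall dilution factor = 4 × 5 × 6 × 10 × 50 = 6.00 × 10⁴.
Original = 5520 ppt × 6.00 × 10⁴ = 3.31 × 10⁸ ppt = 331 ppm.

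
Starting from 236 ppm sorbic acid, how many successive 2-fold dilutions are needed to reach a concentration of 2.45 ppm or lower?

Need 2ⁿ ≥ 96.3, so n ≥ log(96.3)/log(2) = 6.59.
Minimum whole steps: n = 7.

7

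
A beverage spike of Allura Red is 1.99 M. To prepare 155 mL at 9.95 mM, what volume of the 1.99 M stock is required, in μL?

775 μL

9.95 mM = 9.95 × 10⁻³ M.
V₁ = C₂V₂/C₁ = 9.95 × 10⁻³ × 155 / 1.99 = 0.775 mL = 775 μL.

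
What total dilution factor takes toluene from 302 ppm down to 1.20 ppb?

2.52 × 10⁵

Factor = C₀/C_target = 302 ppm / 1.20 ppb = 2.52 × 10⁵.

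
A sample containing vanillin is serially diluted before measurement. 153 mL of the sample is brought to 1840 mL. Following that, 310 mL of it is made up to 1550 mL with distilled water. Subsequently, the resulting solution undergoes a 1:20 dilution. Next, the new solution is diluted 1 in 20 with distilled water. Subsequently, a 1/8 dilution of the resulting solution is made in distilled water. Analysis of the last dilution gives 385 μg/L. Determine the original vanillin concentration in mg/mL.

Overall dilution factor = 12.03 × 5 × 20 × 20 × 8 = 1.92 × 10⁵.
Original = 385 μg/L × 1.92 × 10⁵ = 7.41 × 10⁷ μg/L = 74.1 mg/mL.

74.1 mg/mL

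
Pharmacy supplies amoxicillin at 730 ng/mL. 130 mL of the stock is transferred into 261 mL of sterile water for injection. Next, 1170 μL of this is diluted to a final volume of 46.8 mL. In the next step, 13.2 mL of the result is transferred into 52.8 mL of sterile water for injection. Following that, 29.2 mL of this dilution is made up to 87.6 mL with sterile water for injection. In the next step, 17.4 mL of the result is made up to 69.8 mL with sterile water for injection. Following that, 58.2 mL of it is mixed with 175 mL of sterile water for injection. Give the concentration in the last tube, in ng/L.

25.2 ng/L

Overall dilution factor = 3.008 × 40 × 5 × 3 × 4.011 × 4.007 = 2.90 × 10⁴.
730 ng/mL / 2.90 × 10⁴ = 0.0252 ng/mL = 25.2 ng/L.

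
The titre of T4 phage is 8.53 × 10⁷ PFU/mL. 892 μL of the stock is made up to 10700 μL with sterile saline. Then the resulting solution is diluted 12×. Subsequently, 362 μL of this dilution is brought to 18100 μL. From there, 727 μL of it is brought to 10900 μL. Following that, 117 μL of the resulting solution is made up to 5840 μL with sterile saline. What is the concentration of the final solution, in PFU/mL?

Overall dilution factor = 12.00 × 12 × 50 × 14.99 × 49.91 = 5.39 × 10⁶.
8.53 × 10⁷ PFU/mL / 5.39 × 10⁶ = 15.8 PFU/mL.

15.8 PFU/mL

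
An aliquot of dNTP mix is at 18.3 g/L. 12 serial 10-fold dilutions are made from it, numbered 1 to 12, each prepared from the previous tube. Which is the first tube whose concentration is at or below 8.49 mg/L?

Tube n has concentration 18.3 g/L / 10ⁿ.
Need 10ⁿ ≥ 18.3 g/L / 8.49 mg/L = 2155, so n ≥ 3.33.
First such tube: n = 4.

tube 4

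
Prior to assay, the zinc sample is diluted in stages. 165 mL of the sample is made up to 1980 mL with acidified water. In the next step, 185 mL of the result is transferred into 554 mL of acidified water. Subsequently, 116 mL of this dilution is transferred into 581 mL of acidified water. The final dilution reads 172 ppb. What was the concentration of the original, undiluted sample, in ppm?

Overall dilution factor = 12 × 3.995 × 6.009 = 288.
Original = 172 ppb × 288 = 4.95 × 10⁴ ppb = 49.5 ppm.

49.5 ppm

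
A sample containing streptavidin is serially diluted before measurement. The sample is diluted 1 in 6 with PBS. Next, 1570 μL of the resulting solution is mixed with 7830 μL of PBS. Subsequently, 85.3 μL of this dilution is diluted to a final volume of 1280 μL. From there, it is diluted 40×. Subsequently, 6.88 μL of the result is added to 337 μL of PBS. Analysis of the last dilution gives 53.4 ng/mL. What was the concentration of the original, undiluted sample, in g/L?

Overall dilution factor = 6 × 5.987 × 15.01 × 40 × 49.98 = 1.08 × 10⁶.
Original = 53.4 ng/mL × 1.08 × 10⁶ = 5.76 × 10⁷ ng/mL = 57.6 g/L.

57.6 g/L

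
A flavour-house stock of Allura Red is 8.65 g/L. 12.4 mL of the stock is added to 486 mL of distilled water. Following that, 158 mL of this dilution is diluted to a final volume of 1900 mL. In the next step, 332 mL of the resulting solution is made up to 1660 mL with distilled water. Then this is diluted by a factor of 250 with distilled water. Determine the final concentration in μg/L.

Overall dilution factor = 40.19 × 12.03 × 5 × 250 = 6.04 × 10⁵.
8.65 g/L / 6.04 × 10⁵ = 1.43 × 10⁻⁵ g/L = 14.3 μg/L.

14.3 μg/L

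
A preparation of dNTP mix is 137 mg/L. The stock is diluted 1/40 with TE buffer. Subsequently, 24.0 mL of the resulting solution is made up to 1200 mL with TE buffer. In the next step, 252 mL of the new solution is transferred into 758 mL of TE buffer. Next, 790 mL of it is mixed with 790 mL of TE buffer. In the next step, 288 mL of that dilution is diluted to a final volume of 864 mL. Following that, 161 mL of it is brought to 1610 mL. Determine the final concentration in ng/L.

Overall dilution factor = 40 × 50 × 4.008 × 2 × 3 × 10 = 4.81 × 10⁵.
137 mg/L / 4.81 × 10⁵ = 2.85 × 10⁻⁴ mg/L = 285 ng/L.

285 ng/L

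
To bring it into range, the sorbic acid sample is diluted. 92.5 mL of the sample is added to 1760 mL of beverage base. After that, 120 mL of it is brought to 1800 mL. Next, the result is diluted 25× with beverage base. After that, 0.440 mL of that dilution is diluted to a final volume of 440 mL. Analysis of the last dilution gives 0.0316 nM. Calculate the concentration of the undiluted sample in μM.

Overall dilution factor = 20.03 × 15 × 25 × 1000 = 7.51 × 10⁶.
Original = 0.0316 nM × 7.51 × 10⁶ = 2.37 × 10⁵ nM = 237 μM.

237 μM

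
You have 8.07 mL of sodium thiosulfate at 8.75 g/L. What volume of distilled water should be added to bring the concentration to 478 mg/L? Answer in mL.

478 mg/L = 0.478 g/L.
V₂ = C₁V₁/C₂ = 8.75 × 8.07 / 0.478 = 148 mL.
Diluent to add = V₂ − V₁ = 148 − 8.07 = 140 mL.

140 mL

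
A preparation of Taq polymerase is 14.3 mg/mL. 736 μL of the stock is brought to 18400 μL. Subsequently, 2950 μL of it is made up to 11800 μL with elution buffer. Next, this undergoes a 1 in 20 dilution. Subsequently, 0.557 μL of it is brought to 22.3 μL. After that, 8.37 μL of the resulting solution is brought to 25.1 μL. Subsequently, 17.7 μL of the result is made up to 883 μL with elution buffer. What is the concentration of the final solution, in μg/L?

Overall dilution factor = 25 × 4 × 20 × 40.04 × 2.999 × 49.89 = 1.20 × 10⁷.
14.3 mg/mL / 1.20 × 10⁷ = 1.19 × 10⁻⁶ mg/mL = 1.19 μg/L.

1.19 μg/L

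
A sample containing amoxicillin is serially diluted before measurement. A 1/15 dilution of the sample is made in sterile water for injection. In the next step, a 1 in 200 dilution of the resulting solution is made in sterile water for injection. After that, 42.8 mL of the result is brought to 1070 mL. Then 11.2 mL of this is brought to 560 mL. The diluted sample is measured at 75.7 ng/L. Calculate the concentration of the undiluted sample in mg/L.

284 mg/L

Overall dilution factor = 15 × 200 × 25 × 50 = 3.75 × 10⁶.
Original = 75.7 ng/L × 3.75 × 10⁶ = 2.84 × 10⁸ ng/L = 284 mg/L.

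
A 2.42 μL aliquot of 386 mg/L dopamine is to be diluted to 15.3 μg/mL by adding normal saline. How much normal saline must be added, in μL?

58.6 μL

15.3 μg/mL = 15.3 mg/L.
V₂ = C₁V₁/C₂ = 386 × 2.42 / 15.3 = 61.1 μL.
Diluent to add = V₂ − V₁ = 61.1 − 2.42 = 58.6 μL.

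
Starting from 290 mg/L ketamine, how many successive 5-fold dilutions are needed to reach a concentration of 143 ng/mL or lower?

Need 5ⁿ ≥ 2028, so n ≥ log(2028)/log(5) = 4.73.
Minimum whole steps: n = 5.

5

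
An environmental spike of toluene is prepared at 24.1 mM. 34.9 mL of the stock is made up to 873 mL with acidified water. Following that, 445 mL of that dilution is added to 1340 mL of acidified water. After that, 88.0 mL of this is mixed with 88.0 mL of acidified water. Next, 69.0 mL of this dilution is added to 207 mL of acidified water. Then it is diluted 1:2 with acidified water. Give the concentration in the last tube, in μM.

15.0 μM

Overall dilution factor = 25.01 × 4.011 × 2 × 4 × 2 = 1605.
24.1 mM / 1605 = 0.0150 mM = 15.0 μM.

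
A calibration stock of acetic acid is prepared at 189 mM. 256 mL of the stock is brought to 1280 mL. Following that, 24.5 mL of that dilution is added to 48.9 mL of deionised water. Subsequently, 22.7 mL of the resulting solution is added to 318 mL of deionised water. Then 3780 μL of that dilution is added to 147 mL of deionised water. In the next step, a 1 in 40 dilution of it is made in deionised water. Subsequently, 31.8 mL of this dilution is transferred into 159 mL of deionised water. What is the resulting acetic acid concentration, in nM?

Overall dilution factor = 5 × 2.996 × 15.01 × 39.89 × 40 × 6 = 2.15 × 10⁶.
189 mM / 2.15 × 10⁶ = 8.78 × 10⁻⁵ mM = 87.8 nM.

87.8 nM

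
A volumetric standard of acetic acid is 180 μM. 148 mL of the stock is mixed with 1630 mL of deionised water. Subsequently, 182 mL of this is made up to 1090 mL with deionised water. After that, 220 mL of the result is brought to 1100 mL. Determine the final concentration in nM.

500 nM

Overall dilution factor = 12.01 × 5.989 × 5 = 360.
180 μM / 360 = 0.500 μM = 500 nM.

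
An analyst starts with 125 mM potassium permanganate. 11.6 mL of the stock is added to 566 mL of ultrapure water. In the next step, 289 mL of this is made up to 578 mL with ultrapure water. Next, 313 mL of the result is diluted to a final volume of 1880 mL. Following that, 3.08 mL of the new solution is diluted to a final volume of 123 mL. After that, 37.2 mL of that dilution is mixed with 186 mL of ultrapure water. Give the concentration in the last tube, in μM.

Overall dilution factor = 49.79 × 2 × 6.006 × 39.94 × 6 = 1.43 × 10⁵.
125 mM / 1.43 × 10⁵ = 8.72 × 10⁻⁴ mM = 0.872 μM.

0.872 μM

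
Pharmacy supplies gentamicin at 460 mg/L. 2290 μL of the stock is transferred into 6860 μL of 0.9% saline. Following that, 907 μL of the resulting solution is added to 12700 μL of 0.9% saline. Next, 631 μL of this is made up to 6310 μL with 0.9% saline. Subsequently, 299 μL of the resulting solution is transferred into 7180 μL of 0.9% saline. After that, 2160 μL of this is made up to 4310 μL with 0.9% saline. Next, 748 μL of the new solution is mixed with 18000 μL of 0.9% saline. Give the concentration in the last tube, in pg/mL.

Overall dilution factor = 3.996 × 15.00 × 10 × 25.01 × 1.995 × 25.06 = 7.50 × 10⁵.
460 mg/L / 7.50 × 10⁵ = 6.13 × 10⁻⁴ mg/L = 613 pg/mL.

613 pg/mL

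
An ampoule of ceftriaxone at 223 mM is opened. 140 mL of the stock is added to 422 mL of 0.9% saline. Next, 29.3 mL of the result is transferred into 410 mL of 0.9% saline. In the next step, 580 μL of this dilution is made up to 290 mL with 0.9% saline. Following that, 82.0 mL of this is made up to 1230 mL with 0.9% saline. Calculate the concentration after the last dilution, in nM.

Overall dilution factor = 4.014 × 14.99 × 500 × 15 = 4.51 × 10⁵.
223 mM / 4.51 × 10⁵ = 4.94 × 10⁻⁴ mM = 494 nM.

494 nM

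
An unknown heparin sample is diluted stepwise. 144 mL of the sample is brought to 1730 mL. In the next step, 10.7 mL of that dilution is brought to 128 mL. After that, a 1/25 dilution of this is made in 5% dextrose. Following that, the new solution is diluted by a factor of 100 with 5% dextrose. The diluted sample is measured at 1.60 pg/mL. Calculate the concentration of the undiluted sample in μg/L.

Overall dilution factor = 12.01 × 11.96 × 25 × 100 = 3.59 × 10⁵.
Original = 1.60 pg/mL × 3.59 × 10⁵ = 5.75 × 10⁵ pg/mL = 575 μg/L.

575 μg/L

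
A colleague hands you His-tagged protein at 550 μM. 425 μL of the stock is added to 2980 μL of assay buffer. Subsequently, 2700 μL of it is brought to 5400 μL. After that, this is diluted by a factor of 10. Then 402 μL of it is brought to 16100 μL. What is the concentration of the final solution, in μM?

0.0857 μM

Overall dilution factor = 8.012 × 2 × 10 × 40.05 = 6417.
550 μM / 6417 = 0.0857 μM.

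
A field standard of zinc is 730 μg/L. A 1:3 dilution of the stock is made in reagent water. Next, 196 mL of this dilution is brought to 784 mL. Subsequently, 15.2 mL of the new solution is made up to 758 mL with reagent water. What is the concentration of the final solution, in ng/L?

1220 ng/L

Overall dilution factor = 3 × 4 × 49.87 = 598.
730 μg/L / 598 = 1.22 μg/L = 1220 ng/L.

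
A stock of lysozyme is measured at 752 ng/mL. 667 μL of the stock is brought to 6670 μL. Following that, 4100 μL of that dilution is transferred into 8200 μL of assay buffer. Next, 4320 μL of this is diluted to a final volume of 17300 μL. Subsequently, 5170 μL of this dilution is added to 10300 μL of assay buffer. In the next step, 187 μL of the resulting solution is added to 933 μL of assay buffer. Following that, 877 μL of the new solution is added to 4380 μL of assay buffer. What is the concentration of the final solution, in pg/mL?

Overall dilution factor = 10 × 3 × 4.005 × 2.992 × 5.989 × 5.994 = 1.29 × 10⁴.
752 ng/mL / 1.29 × 10⁴ = 0.0583 ng/mL = 58.3 pg/mL.

58.3 pg/mL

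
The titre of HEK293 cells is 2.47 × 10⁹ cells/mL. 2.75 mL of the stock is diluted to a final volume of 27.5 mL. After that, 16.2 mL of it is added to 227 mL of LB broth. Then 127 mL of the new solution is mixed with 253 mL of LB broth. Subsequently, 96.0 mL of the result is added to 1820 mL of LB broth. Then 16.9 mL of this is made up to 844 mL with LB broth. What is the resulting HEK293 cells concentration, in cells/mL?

Overall dilution factor = 10 × 15.01 × 2.992 × 19.96 × 49.94 = 4.48 × 10⁵.
2.47 × 10⁹ cells/mL / 4.48 × 10⁵ = 5520 cells/mL.

5520 cells/mL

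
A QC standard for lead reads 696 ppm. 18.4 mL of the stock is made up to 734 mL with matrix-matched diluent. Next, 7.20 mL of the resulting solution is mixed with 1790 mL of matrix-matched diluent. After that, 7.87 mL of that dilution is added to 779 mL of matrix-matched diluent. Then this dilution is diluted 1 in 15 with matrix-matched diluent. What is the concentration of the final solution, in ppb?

Overall dilution factor = 39.89 × 249.6 × 99.98 × 15 = 1.49 × 10⁷.
696 ppm / 1.49 × 10⁷ = 4.66 × 10⁻⁵ ppm = 0.0466 ppb.

0.0466 ppb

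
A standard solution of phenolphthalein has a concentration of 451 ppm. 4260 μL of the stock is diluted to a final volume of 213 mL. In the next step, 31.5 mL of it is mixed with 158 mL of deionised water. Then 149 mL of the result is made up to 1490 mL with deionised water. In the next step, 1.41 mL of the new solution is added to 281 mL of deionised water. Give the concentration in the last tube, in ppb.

0.749 ppb

Overall dilution factor = 50 × 6.016 × 10 × 200.3 = 6.02 × 10⁵.
451 ppm / 6.02 × 10⁵ = 7.49 × 10⁻⁴ ppm = 0.749 ppb.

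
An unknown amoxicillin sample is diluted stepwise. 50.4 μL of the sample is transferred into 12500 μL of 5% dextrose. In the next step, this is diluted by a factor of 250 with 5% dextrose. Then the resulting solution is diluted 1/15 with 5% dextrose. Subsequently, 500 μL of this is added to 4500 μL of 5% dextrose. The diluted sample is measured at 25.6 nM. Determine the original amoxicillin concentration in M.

Overall dilution factor = 249.0 × 250 × 15 × 10 = 9.34 × 10⁶.
Original = 25.6 nM × 9.34 × 10⁶ = 2.39 × 10⁸ nM = 0.239 M.

0.239 M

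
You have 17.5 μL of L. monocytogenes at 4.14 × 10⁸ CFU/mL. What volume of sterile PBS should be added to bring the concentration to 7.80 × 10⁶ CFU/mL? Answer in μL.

V₂ = C₁V₁/C₂ = 4.14 × 10⁸ × 17.5 / 7.80 × 10⁶ = 929 μL.
Diluent to add = V₂ − V₁ = 929 − 17.5 = 911 μL.

911 μL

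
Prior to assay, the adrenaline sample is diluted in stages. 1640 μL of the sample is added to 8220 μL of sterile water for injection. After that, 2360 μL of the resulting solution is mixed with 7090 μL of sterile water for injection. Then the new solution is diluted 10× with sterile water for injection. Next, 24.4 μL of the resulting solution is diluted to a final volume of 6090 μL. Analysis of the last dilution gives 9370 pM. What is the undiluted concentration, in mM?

Overall dilution factor = 6.012 × 4.004 × 10 × 249.6 = 6.01 × 10⁴.
Original = 9370 pM × 6.01 × 10⁴ = 5.63 × 10⁸ pM = 0.563 mM.

0.563 mM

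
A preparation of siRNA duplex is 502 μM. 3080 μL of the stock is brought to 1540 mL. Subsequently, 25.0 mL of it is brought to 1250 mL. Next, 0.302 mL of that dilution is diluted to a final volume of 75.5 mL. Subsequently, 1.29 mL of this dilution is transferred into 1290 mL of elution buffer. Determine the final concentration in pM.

Overall dilution factor = 500 × 50 × 250 × 1001 = 6.26 × 10⁹.
502 μM / 6.26 × 10⁹ = 8.02 × 10⁻⁸ μM = 0.0802 pM.

0.0802 pM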